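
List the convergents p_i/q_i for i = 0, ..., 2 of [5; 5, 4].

Using the convergent recurrence p_i = a_i*p_{i-1} + p_{i-2}, q_i = a_i*q_{i-1} + q_{i-2} with p_{-2}=0, p_{-1}=1, q_{-2}=1, q_{-1}=0:
  i=0: a_0=5, p_0 = 5*1 + 0 = 5, q_0 = 5*0 + 1 = 1.
  i=1: a_1=5, p_1 = 5*5 + 1 = 26, q_1 = 5*1 + 0 = 5.
  i=2: a_2=4, p_2 = 4*26 + 5 = 109, q_2 = 4*5 + 1 = 21.

5/1, 26/5, 109/21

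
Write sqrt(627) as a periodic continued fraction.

Write x_i = (sqrt(627) + m_i)/d_i with (m_0, d_0) = (0, 1). a_0 = floor(sqrt(627)) = 25, since 25^2 = 625 <= 627 < 676 = 26^2.
Iterate m_{i+1} = d_i*a_i - m_i, d_{i+1} = (627 - m_{i+1}^2)/d_i, a_{i+1} = floor((a_0 + m_{i+1})/d_{i+1}):
  m_1 = 1*25 - 0 = 25, d_1 = (627 - 25^2)/1 = 2/1 = 2, a_1 = floor((25 + 25)/2) = 25.
  m_2 = 2*25 - 25 = 25, d_2 = (627 - 25^2)/2 = 2/2 = 1, a_2 = floor((25 + 25)/1) = 50.
  m_3 = 1*50 - 25 = 25, d_3 = (627 - 25^2)/1 = 2/1 = 2: (m_3, d_3) = (m_1, d_1) = (25, 2), so from here the quotients repeat a_1, a_2; the period length is 2.
Hence the expansion of sqrt(627) is a_0 = 25 followed by the repeating block 25, 50 (period 2).

[25; (25, 50)]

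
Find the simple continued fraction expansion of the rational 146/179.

Run the Euclidean algorithm on 146 and 179; the successive quotients are the partial quotients a_0, a_1, ... (each step inverts the fractional part left over by the previous one):
  146 = 0*179 + 146, so a_0 = 0.
  179 = 1*146 + 33, so a_1 = 1.
  146 = 4*33 + 14, so a_2 = 4.
  33 = 2*14 + 5, so a_3 = 2.
  14 = 2*5 + 4, so a_4 = 2.
  5 = 1*4 + 1, so a_5 = 1.
  4 = 4*1 + 0, so a_6 = 4.
The remainder reaches 0 after 7 divisions, so the expansion has 7 partial quotients, read off in order.

[0; 1, 4, 2, 2, 1, 4]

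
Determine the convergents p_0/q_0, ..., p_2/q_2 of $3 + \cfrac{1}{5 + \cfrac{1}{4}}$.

Using the convergent recurrence p_i = a_i*p_{i-1} + p_{i-2}, q_i = a_i*q_{i-1} + q_{i-2} with p_{-2}=0, p_{-1}=1, q_{-2}=1, q_{-1}=0:
  i=0: a_0=3, p_0 = 3*1 + 0 = 3, q_0 = 3*0 + 1 = 1.
  i=1: a_1=5, p_1 = 5*3 + 1 = 16, q_1 = 5*1 + 0 = 5.
  i=2: a_2=4, p_2 = 4*16 + 3 = 67, q_2 = 4*5 + 1 = 21.

3/1, 16/5, 67/21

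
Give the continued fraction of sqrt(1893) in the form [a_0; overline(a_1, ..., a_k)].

Write x_i = (sqrt(1893) + m_i)/d_i with (m_0, d_0) = (0, 1). a_0 = floor(sqrt(1893)) = 43, since 43^2 = 1849 <= 1893 < 1936 = 44^2.
Iterate m_{i+1} = d_i*a_i - m_i, d_{i+1} = (1893 - m_{i+1}^2)/d_i, a_{i+1} = floor((a_0 + m_{i+1})/d_{i+1}):
  m_1 = 1*43 - 0 = 43, d_1 = (1893 - 43^2)/1 = 44/1 = 44, a_1 = floor((43 + 43)/44) = 1.
  m_2 = 44*1 - 43 = 1, d_2 = (1893 - 1^2)/44 = 1892/44 = 43, a_2 = floor((43 + 1)/43) = 1.
  m_3 = 43*1 - 1 = 42, d_3 = (1893 - 42^2)/43 = 129/43 = 3, a_3 = floor((43 + 42)/3) = 28.
  m_4 = 3*28 - 42 = 42, d_4 = (1893 - 42^2)/3 = 129/3 = 43, a_4 = floor((43 + 42)/43) = 1.
  m_5 = 43*1 - 42 = 1, d_5 = (1893 - 1^2)/43 = 1892/43 = 44, a_5 = floor((43 + 1)/44) = 1.
  m_6 = 44*1 - 1 = 43, d_6 = (1893 - 43^2)/44 = 44/44 = 1, a_6 = floor((43 + 43)/1) = 86.
  m_7 = 1*86 - 43 = 43, d_7 = (1893 - 43^2)/1 = 44/1 = 44: (m_7, d_7) = (m_1, d_1) = (43, 44), so from here the quotients repeat a_1, ..., a_6; the period length is 6.
Hence the expansion of sqrt(1893) is a_0 = 43 followed by the repeating block 1, 1, 28, 1, 1, 86 (period 6).

[43; overline(1, 1, 28, 1, 1, 86)]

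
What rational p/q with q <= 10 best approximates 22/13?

Expand x = 22/13 as a continued fraction with the Euclidean algorithm:
  22 = 1*13 + 9, so a_0 = 1.
  13 = 1*9 + 4, so a_1 = 1.
  9 = 2*4 + 1, so a_2 = 2.
  4 = 4*1 + 0, so a_3 = 4.
so x = [1; 1, 2, 4].
Convergents (p_i = a_i*p_{i-1} + p_{i-2}, q_i = a_i*q_{i-1} + q_{i-2} with p_{-2}=0, p_{-1}=1, q_{-2}=1, q_{-1}=0), until the denominator exceeds 10:
  i=0: a_0=1, p_0 = 1*1 + 0 = 1, q_0 = 1*0 + 1 = 1.
  i=1: a_1=1, p_1 = 1*1 + 1 = 2, q_1 = 1*1 + 0 = 1.
  i=2: a_2=2, p_2 = 2*2 + 1 = 5, q_2 = 2*1 + 1 = 3.
  i=3: a_3=4, p_3 = 4*5 + 2 = 22, q_3 = 4*3 + 1 = 13.
q_3 = 13 > 10, so the last convergent with denominator <= 10 is p_2/q_2 = 5/3.
The closest fraction with denominator <= 10 is either p_2/q_2 or the intermediate fraction (k*p_2 + p_1)/(k*q_2 + q_1) with the largest k >= 1 whose denominator stays <= 10; these approach x as k grows, and every other convergent or intermediate fraction in range is farther away.
Largest k: floor((10 - q_1)/q_2) = floor((10 - 1)/3) = 3.
That gives (3*5 + 2)/(3*3 + 1) = 17/10.
Compare the errors: |x - 5/3| = |22*3 - 5*13|/(13*3) = 1/39, and |x - 17/10| = |22*10 - 17*13|/(13*10) = 1/130.
Cross-multiplying, 1*39 = 39 < 130 = 1*130, so 1/130 is smaller: the intermediate fraction 17/10 is closer to x than 5/3.

17/10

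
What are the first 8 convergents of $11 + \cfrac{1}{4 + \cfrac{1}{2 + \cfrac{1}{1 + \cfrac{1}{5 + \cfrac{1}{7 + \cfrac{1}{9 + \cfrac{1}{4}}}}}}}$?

11/1, 45/4, 101/9, 146/13, 831/74, 5963/531, 54498/4853, 223955/19943

Using the convergent recurrence p_i = a_i*p_{i-1} + p_{i-2}, q_i = a_i*q_{i-1} + q_{i-2} with p_{-2}=0, p_{-1}=1, q_{-2}=1, q_{-1}=0:
  i=0: a_0=11, p_0 = 11*1 + 0 = 11, q_0 = 11*0 + 1 = 1.
  i=1: a_1=4, p_1 = 4*11 + 1 = 45, q_1 = 4*1 + 0 = 4.
  i=2: a_2=2, p_2 = 2*45 + 11 = 101, q_2 = 2*4 + 1 = 9.
  i=3: a_3=1, p_3 = 1*101 + 45 = 146, q_3 = 1*9 + 4 = 13.
  i=4: a_4=5, p_4 = 5*146 + 101 = 831, q_4 = 5*13 + 9 = 74.
  i=5: a_5=7, p_5 = 7*831 + 146 = 5963, q_5 = 7*74 + 13 = 531.
  i=6: a_6=9, p_6 = 9*5963 + 831 = 54498, q_6 = 9*531 + 74 = 4853.
  i=7: a_7=4, p_7 = 4*54498 + 5963 = 223955, q_7 = 4*4853 + 531 = 19943.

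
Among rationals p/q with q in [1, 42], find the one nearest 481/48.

421/42

Expand x = 481/48 as a continued fraction with the Euclidean algorithm:
  481 = 10*48 + 1, so a_0 = 10.
  48 = 48*1 + 0, so a_1 = 48.
so x = [10; 48].
Convergents (p_i = a_i*p_{i-1} + p_{i-2}, q_i = a_i*q_{i-1} + q_{i-2} with p_{-2}=0, p_{-1}=1, q_{-2}=1, q_{-1}=0), until the denominator exceeds 42:
  i=0: a_0=10, p_0 = 10*1 + 0 = 10, q_0 = 10*0 + 1 = 1.
  i=1: a_1=48, p_1 = 48*10 + 1 = 481, q_1 = 48*1 + 0 = 48.
q_1 = 48 > 42, so the last convergent with denominator <= 42 is p_0/q_0 = 10/1.
The closest fraction with denominator <= 42 is either p_0/q_0 or the intermediate fraction (k*p_0 + p_{-1})/(k*q_0 + q_{-1}) with the largest k >= 1 whose denominator stays <= 42; these approach x as k grows, and every other convergent or intermediate fraction in range is farther away.
Largest k: floor((42 - q_{-1})/q_0) = floor((42 - 0)/1) = 42 (using the seeds p_{-1} = 1, q_{-1} = 0).
That gives (42*10 + 1)/(42*1 + 0) = 421/42.
Compare the errors: |x - 10/1| = |481*1 - 10*48|/(48*1) = 1/48, and |x - 421/42| = |481*42 - 421*48|/(48*42) = 6/2016.
Cross-multiplying, 6*48 = 288 < 2016 = 1*2016, so 6/2016 is smaller: the intermediate fraction 421/42 is closer to x than 10/1.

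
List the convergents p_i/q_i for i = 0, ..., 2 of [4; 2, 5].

Using the convergent recurrence p_i = a_i*p_{i-1} + p_{i-2}, q_i = a_i*q_{i-1} + q_{i-2} with p_{-2}=0, p_{-1}=1, q_{-2}=1, q_{-1}=0:
  i=0: a_0=4, p_0 = 4*1 + 0 = 4, q_0 = 4*0 + 1 = 1.
  i=1: a_1=2, p_1 = 2*4 + 1 = 9, q_1 = 2*1 + 0 = 2.
  i=2: a_2=5, p_2 = 5*9 + 4 = 49, q_2 = 5*2 + 1 = 11.

4/1, 9/2, 49/11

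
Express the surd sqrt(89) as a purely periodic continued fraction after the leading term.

Write x_i = (sqrt(89) + m_i)/d_i with (m_0, d_0) = (0, 1). a_0 = floor(sqrt(89)) = 9, since 9^2 = 81 <= 89 < 100 = 10^2.
Iterate m_{i+1} = d_i*a_i - m_i, d_{i+1} = (89 - m_{i+1}^2)/d_i, a_{i+1} = floor((a_0 + m_{i+1})/d_{i+1}):
  m_1 = 1*9 - 0 = 9, d_1 = (89 - 9^2)/1 = 8/1 = 8, a_1 = floor((9 + 9)/8) = 2.
  m_2 = 8*2 - 9 = 7, d_2 = (89 - 7^2)/8 = 40/8 = 5, a_2 = floor((9 + 7)/5) = 3.
  m_3 = 5*3 - 7 = 8, d_3 = (89 - 8^2)/5 = 25/5 = 5, a_3 = floor((9 + 8)/5) = 3.
  m_4 = 5*3 - 8 = 7, d_4 = (89 - 7^2)/5 = 40/5 = 8, a_4 = floor((9 + 7)/8) = 2.
  m_5 = 8*2 - 7 = 9, d_5 = (89 - 9^2)/8 = 8/8 = 1, a_5 = floor((9 + 9)/1) = 18.
  m_6 = 1*18 - 9 = 9, d_6 = (89 - 9^2)/1 = 8/1 = 8: (m_6, d_6) = (m_1, d_1) = (9, 8), so from here the quotients repeat a_1, ..., a_5; the period length is 5.
Hence the expansion of sqrt(89) is a_0 = 9 followed by the repeating block 2, 3, 3, 2, 18 (period 5).

[9; (2, 3, 3, 2, 18)]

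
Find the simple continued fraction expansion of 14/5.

Run the Euclidean algorithm on 14 and 5; the successive quotients are the partial quotients a_0, a_1, ... (each step inverts the fractional part left over by the previous one):
  14 = 2*5 + 4, so a_0 = 2.
  5 = 1*4 + 1, so a_1 = 1.
  4 = 4*1 + 0, so a_2 = 4.
The remainder reaches 0 after 3 divisions, so the expansion has 3 partial quotients, read off in order.

[2; 1, 4]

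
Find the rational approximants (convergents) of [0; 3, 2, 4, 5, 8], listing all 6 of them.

Using the convergent recurrence p_i = a_i*p_{i-1} + p_{i-2}, q_i = a_i*q_{i-1} + q_{i-2} with p_{-2}=0, p_{-1}=1, q_{-2}=1, q_{-1}=0:
  i=0: a_0=0, p_0 = 0*1 + 0 = 0, q_0 = 0*0 + 1 = 1.
  i=1: a_1=3, p_1 = 3*0 + 1 = 1, q_1 = 3*1 + 0 = 3.
  i=2: a_2=2, p_2 = 2*1 + 0 = 2, q_2 = 2*3 + 1 = 7.
  i=3: a_3=4, p_3 = 4*2 + 1 = 9, q_3 = 4*7 + 3 = 31.
  i=4: a_4=5, p_4 = 5*9 + 2 = 47, q_4 = 5*31 + 7 = 162.
  i=5: a_5=8, p_5 = 8*47 + 9 = 385, q_5 = 8*162 + 31 = 1327.

0/1, 1/3, 2/7, 9/31, 47/162, 385/1327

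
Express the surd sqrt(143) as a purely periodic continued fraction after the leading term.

[11; (1, 22)]

Write x_i = (sqrt(143) + m_i)/d_i with (m_0, d_0) = (0, 1). a_0 = floor(sqrt(143)) = 11, since 11^2 = 121 <= 143 < 144 = 12^2.
Iterate m_{i+1} = d_i*a_i - m_i, d_{i+1} = (143 - m_{i+1}^2)/d_i, a_{i+1} = floor((a_0 + m_{i+1})/d_{i+1}):
  m_1 = 1*11 - 0 = 11, d_1 = (143 - 11^2)/1 = 22/1 = 22, a_1 = floor((11 + 11)/22) = 1.
  m_2 = 22*1 - 11 = 11, d_2 = (143 - 11^2)/22 = 22/22 = 1, a_2 = floor((11 + 11)/1) = 22.
  m_3 = 1*22 - 11 = 11, d_3 = (143 - 11^2)/1 = 22/1 = 22: (m_3, d_3) = (m_1, d_1) = (11, 22), so from here the quotients repeat a_1, a_2; the period length is 2.
Hence the expansion of sqrt(143) is a_0 = 11 followed by the repeating block 1, 22 (period 2).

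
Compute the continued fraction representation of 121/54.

[2; 4, 6, 2]

Run the Euclidean algorithm on 121 and 54; the successive quotients are the partial quotients a_0, a_1, ... (each step inverts the fractional part left over by the previous one):
  121 = 2*54 + 13, so a_0 = 2.
  54 = 4*13 + 2, so a_1 = 4.
  13 = 6*2 + 1, so a_2 = 6.
  2 = 2*1 + 0, so a_3 = 2.
The remainder reaches 0 after 4 divisions, so the expansion has 4 partial quotients, read off in order.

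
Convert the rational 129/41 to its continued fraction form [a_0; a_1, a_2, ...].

Run the Euclidean algorithm on 129 and 41; the successive quotients are the partial quotients a_0, a_1, ... (each step inverts the fractional part left over by the previous one):
  129 = 3*41 + 6, so a_0 = 3.
  41 = 6*6 + 5, so a_1 = 6.
  6 = 1*5 + 1, so a_2 = 1.
  5 = 5*1 + 0, so a_3 = 5.
The remainder reaches 0 after 4 divisions, so the expansion has 4 partial quotients, read off in order.

[3; 6, 1, 5]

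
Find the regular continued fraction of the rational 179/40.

[4; 2, 9, 2]

Run the Euclidean algorithm on 179 and 40; the successive quotients are the partial quotients a_0, a_1, ... (each step inverts the fractional part left over by the previous one):
  179 = 4*40 + 19, so a_0 = 4.
  40 = 2*19 + 2, so a_1 = 2.
  19 = 9*2 + 1, so a_2 = 9.
  2 = 2*1 + 0, so a_3 = 2.
The remainder reaches 0 after 4 divisions, so the expansion has 4 partial quotients, read off in order.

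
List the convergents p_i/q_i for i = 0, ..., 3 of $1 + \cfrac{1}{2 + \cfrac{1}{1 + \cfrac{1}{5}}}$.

1/1, 3/2, 4/3, 23/17

Using the convergent recurrence p_i = a_i*p_{i-1} + p_{i-2}, q_i = a_i*q_{i-1} + q_{i-2} with p_{-2}=0, p_{-1}=1, q_{-2}=1, q_{-1}=0:
  i=0: a_0=1, p_0 = 1*1 + 0 = 1, q_0 = 1*0 + 1 = 1.
  i=1: a_1=2, p_1 = 2*1 + 1 = 3, q_1 = 2*1 + 0 = 2.
  i=2: a_2=1, p_2 = 1*3 + 1 = 4, q_2 = 1*2 + 1 = 3.
  i=3: a_3=5, p_3 = 5*4 + 3 = 23, q_3 = 5*3 + 2 = 17.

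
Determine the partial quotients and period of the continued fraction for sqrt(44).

Write x_i = (sqrt(44) + m_i)/d_i with (m_0, d_0) = (0, 1). a_0 = floor(sqrt(44)) = 6, since 6^2 = 36 <= 44 < 49 = 7^2.
Iterate m_{i+1} = d_i*a_i - m_i, d_{i+1} = (44 - m_{i+1}^2)/d_i, a_{i+1} = floor((a_0 + m_{i+1})/d_{i+1}):
  m_1 = 1*6 - 0 = 6, d_1 = (44 - 6^2)/1 = 8/1 = 8, a_1 = floor((6 + 6)/8) = 1.
  m_2 = 8*1 - 6 = 2, d_2 = (44 - 2^2)/8 = 40/8 = 5, a_2 = floor((6 + 2)/5) = 1.
  m_3 = 5*1 - 2 = 3, d_3 = (44 - 3^2)/5 = 35/5 = 7, a_3 = floor((6 + 3)/7) = 1.
  m_4 = 7*1 - 3 = 4, d_4 = (44 - 4^2)/7 = 28/7 = 4, a_4 = floor((6 + 4)/4) = 2.
  m_5 = 4*2 - 4 = 4, d_5 = (44 - 4^2)/4 = 28/4 = 7, a_5 = floor((6 + 4)/7) = 1.
  m_6 = 7*1 - 4 = 3, d_6 = (44 - 3^2)/7 = 35/7 = 5, a_6 = floor((6 + 3)/5) = 1.
  m_7 = 5*1 - 3 = 2, d_7 = (44 - 2^2)/5 = 40/5 = 8, a_7 = floor((6 + 2)/8) = 1.
  m_8 = 8*1 - 2 = 6, d_8 = (44 - 6^2)/8 = 8/8 = 1, a_8 = floor((6 + 6)/1) = 12.
  m_9 = 1*12 - 6 = 6, d_9 = (44 - 6^2)/1 = 8/1 = 8: (m_9, d_9) = (m_1, d_1) = (6, 8), so from here the quotients repeat a_1, ..., a_8; the period length is 8.
Hence the expansion of sqrt(44) is a_0 = 6 followed by the repeating block 1, 1, 1, 2, 1, 1, 1, 12 (period 8).

[6; (1, 1, 1, 2, 1, 1, 1, 12)]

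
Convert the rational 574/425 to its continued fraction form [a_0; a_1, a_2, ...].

[1; 2, 1, 5, 1, 3, 2, 2]

Run the Euclidean algorithm on 574 and 425; the successive quotients are the partial quotients a_0, a_1, ... (each step inverts the fractional part left over by the previous one):
  574 = 1*425 + 149, so a_0 = 1.
  425 = 2*149 + 127, so a_1 = 2.
  149 = 1*127 + 22, so a_2 = 1.
  127 = 5*22 + 17, so a_3 = 5.
  22 = 1*17 + 5, so a_4 = 1.
  17 = 3*5 + 2, so a_5 = 3.
  5 = 2*2 + 1, so a_6 = 2.
  2 = 2*1 + 0, so a_7 = 2.
The remainder reaches 0 after 8 divisions, so the expansion has 8 partial quotients, read off in order.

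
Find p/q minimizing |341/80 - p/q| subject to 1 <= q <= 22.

81/19

Expand x = 341/80 as a continued fraction with the Euclidean algorithm:
  341 = 4*80 + 21, so a_0 = 4.
  80 = 3*21 + 17, so a_1 = 3.
  21 = 1*17 + 4, so a_2 = 1.
  17 = 4*4 + 1, so a_3 = 4.
  4 = 4*1 + 0, so a_4 = 4.
so x = [4; 3, 1, 4, 4].
Convergents (p_i = a_i*p_{i-1} + p_{i-2}, q_i = a_i*q_{i-1} + q_{i-2} with p_{-2}=0, p_{-1}=1, q_{-2}=1, q_{-1}=0), until the denominator exceeds 22:
  i=0: a_0=4, p_0 = 4*1 + 0 = 4, q_0 = 4*0 + 1 = 1.
  i=1: a_1=3, p_1 = 3*4 + 1 = 13, q_1 = 3*1 + 0 = 3.
  i=2: a_2=1, p_2 = 1*13 + 4 = 17, q_2 = 1*3 + 1 = 4.
  i=3: a_3=4, p_3 = 4*17 + 13 = 81, q_3 = 4*4 + 3 = 19.
  i=4: a_4=4, p_4 = 4*81 + 17 = 341, q_4 = 4*19 + 4 = 80.
q_4 = 80 > 22, so the last convergent with denominator <= 22 is p_3/q_3 = 81/19.
The closest fraction with denominator <= 22 is either p_3/q_3 or the intermediate fraction (k*p_3 + p_2)/(k*q_3 + q_2) with the largest k >= 1 whose denominator stays <= 22; these approach x as k grows, and every other convergent or intermediate fraction in range is farther away.
Largest k: floor((22 - q_2)/q_3) = floor((22 - 4)/19) = 0.
Since k = 0, no intermediate fraction beyond p_3/q_3 has denominator <= 22, so the convergent 81/19 is the closest (its error is |341*19 - 81*80|/(80*19) = 1/1520).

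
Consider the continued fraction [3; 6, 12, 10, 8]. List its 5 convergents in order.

3/1, 19/6, 231/73, 2329/736, 18863/5961

Using the convergent recurrence p_i = a_i*p_{i-1} + p_{i-2}, q_i = a_i*q_{i-1} + q_{i-2} with p_{-2}=0, p_{-1}=1, q_{-2}=1, q_{-1}=0:
  i=0: a_0=3, p_0 = 3*1 + 0 = 3, q_0 = 3*0 + 1 = 1.
  i=1: a_1=6, p_1 = 6*3 + 1 = 19, q_1 = 6*1 + 0 = 6.
  i=2: a_2=12, p_2 = 12*19 + 3 = 231, q_2 = 12*6 + 1 = 73.
  i=3: a_3=10, p_3 = 10*231 + 19 = 2329, q_3 = 10*73 + 6 = 736.
  i=4: a_4=8, p_4 = 8*2329 + 231 = 18863, q_4 = 8*736 + 73 = 5961.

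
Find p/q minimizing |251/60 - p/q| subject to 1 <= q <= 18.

Expand x = 251/60 as a continued fraction with the Euclidean algorithm:
  251 = 4*60 + 11, so a_0 = 4.
  60 = 5*11 + 5, so a_1 = 5.
  11 = 2*5 + 1, so a_2 = 2.
  5 = 5*1 + 0, so a_3 = 5.
so x = [4; 5, 2, 5].
Convergents (p_i = a_i*p_{i-1} + p_{i-2}, q_i = a_i*q_{i-1} + q_{i-2} with p_{-2}=0, p_{-1}=1, q_{-2}=1, q_{-1}=0), until the denominator exceeds 18:
  i=0: a_0=4, p_0 = 4*1 + 0 = 4, q_0 = 4*0 + 1 = 1.
  i=1: a_1=5, p_1 = 5*4 + 1 = 21, q_1 = 5*1 + 0 = 5.
  i=2: a_2=2, p_2 = 2*21 + 4 = 46, q_2 = 2*5 + 1 = 11.
  i=3: a_3=5, p_3 = 5*46 + 21 = 251, q_3 = 5*11 + 5 = 60.
q_3 = 60 > 18, so the last convergent with denominator <= 18 is p_2/q_2 = 46/11.
The closest fraction with denominator <= 18 is either p_2/q_2 or the intermediate fraction (k*p_2 + p_1)/(k*q_2 + q_1) with the largest k >= 1 whose denominator stays <= 18; these approach x as k grows, and every other convergent or intermediate fraction in range is farther away.
Largest k: floor((18 - q_1)/q_2) = floor((18 - 5)/11) = 1.
That gives (1*46 + 21)/(1*11 + 5) = 67/16.
Compare the errors: |x - 46/11| = |251*11 - 46*60|/(60*11) = 1/660, and |x - 67/16| = |251*16 - 67*60|/(60*16) = 4/960.
Cross-multiplying, 1*960 = 960 < 2640 = 4*660, so 1/660 is smaller: the convergent 46/11 is closer to x than 67/16.

46/11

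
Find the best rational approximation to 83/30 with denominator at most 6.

11/4

Expand x = 83/30 as a continued fraction with the Euclidean algorithm:
  83 = 2*30 + 23, so a_0 = 2.
  30 = 1*23 + 7, so a_1 = 1.
  23 = 3*7 + 2, so a_2 = 3.
  7 = 3*2 + 1, so a_3 = 3.
  2 = 2*1 + 0, so a_4 = 2.
so x = [2; 1, 3, 3, 2].
Convergents (p_i = a_i*p_{i-1} + p_{i-2}, q_i = a_i*q_{i-1} + q_{i-2} with p_{-2}=0, p_{-1}=1, q_{-2}=1, q_{-1}=0), until the denominator exceeds 6:
  i=0: a_0=2, p_0 = 2*1 + 0 = 2, q_0 = 2*0 + 1 = 1.
  i=1: a_1=1, p_1 = 1*2 + 1 = 3, q_1 = 1*1 + 0 = 1.
  i=2: a_2=3, p_2 = 3*3 + 2 = 11, q_2 = 3*1 + 1 = 4.
  i=3: a_3=3, p_3 = 3*11 + 3 = 36, q_3 = 3*4 + 1 = 13.
q_3 = 13 > 6, so the last convergent with denominator <= 6 is p_2/q_2 = 11/4.
The closest fraction with denominator <= 6 is either p_2/q_2 or the intermediate fraction (k*p_2 + p_1)/(k*q_2 + q_1) with the largest k >= 1 whose denominator stays <= 6; these approach x as k grows, and every other convergent or intermediate fraction in range is farther away.
Largest k: floor((6 - q_1)/q_2) = floor((6 - 1)/4) = 1.
That gives (1*11 + 3)/(1*4 + 1) = 14/5.
Compare the errors: |x - 11/4| = |83*4 - 11*30|/(30*4) = 2/120, and |x - 14/5| = |83*5 - 14*30|/(30*5) = 5/150.
Cross-multiplying, 2*150 = 300 < 600 = 5*120, so 2/120 is smaller: the convergent 11/4 is closer to x than 14/5.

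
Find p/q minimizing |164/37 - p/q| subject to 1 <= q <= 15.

Expand x = 164/37 as a continued fraction with the Euclidean algorithm:
  164 = 4*37 + 16, so a_0 = 4.
  37 = 2*16 + 5, so a_1 = 2.
  16 = 3*5 + 1, so a_2 = 3.
  5 = 5*1 + 0, so a_3 = 5.
so x = [4; 2, 3, 5].
Convergents (p_i = a_i*p_{i-1} + p_{i-2}, q_i = a_i*q_{i-1} + q_{i-2} with p_{-2}=0, p_{-1}=1, q_{-2}=1, q_{-1}=0), until the denominator exceeds 15:
  i=0: a_0=4, p_0 = 4*1 + 0 = 4, q_0 = 4*0 + 1 = 1.
  i=1: a_1=2, p_1 = 2*4 + 1 = 9, q_1 = 2*1 + 0 = 2.
  i=2: a_2=3, p_2 = 3*9 + 4 = 31, q_2 = 3*2 + 1 = 7.
  i=3: a_3=5, p_3 = 5*31 + 9 = 164, q_3 = 5*7 + 2 = 37.
q_3 = 37 > 15, so the last convergent with denominator <= 15 is p_2/q_2 = 31/7.
The closest fraction with denominator <= 15 is either p_2/q_2 or the intermediate fraction (k*p_2 + p_1)/(k*q_2 + q_1) with the largest k >= 1 whose denominator stays <= 15; these approach x as k grows, and every other convergent or intermediate fraction in range is farther away.
Largest k: floor((15 - q_1)/q_2) = floor((15 - 2)/7) = 1.
That gives (1*31 + 9)/(1*7 + 2) = 40/9.
Compare the errors: |x - 31/7| = |164*7 - 31*37|/(37*7) = 1/259, and |x - 40/9| = |164*9 - 40*37|/(37*9) = 4/333.
Cross-multiplying, 1*333 = 333 < 1036 = 4*259, so 1/259 is smaller: the convergent 31/7 is closer to x than 40/9.

31/7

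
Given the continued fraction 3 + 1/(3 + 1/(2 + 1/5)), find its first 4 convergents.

Using the convergent recurrence p_i = a_i*p_{i-1} + p_{i-2}, q_i = a_i*q_{i-1} + q_{i-2} with p_{-2}=0, p_{-1}=1, q_{-2}=1, q_{-1}=0:
  i=0: a_0=3, p_0 = 3*1 + 0 = 3, q_0 = 3*0 + 1 = 1.
  i=1: a_1=3, p_1 = 3*3 + 1 = 10, q_1 = 3*1 + 0 = 3.
  i=2: a_2=2, p_2 = 2*10 + 3 = 23, q_2 = 2*3 + 1 = 7.
  i=3: a_3=5, p_3 = 5*23 + 10 = 125, q_3 = 5*7 + 3 = 38.

3/1, 10/3, 23/7, 125/38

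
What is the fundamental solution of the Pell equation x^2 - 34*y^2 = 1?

(x, y) = (35, 6)

First expand sqrt(34) as a continued fraction. With x_i = (sqrt(34) + m_i)/d_i and (m_0, d_0) = (0, 1): a_0 = floor(sqrt(34)) = 5, since 5^2 = 25 <= 34 < 36 = 6^2.
Iterate m_{i+1} = d_i*a_i - m_i, d_{i+1} = (34 - m_{i+1}^2)/d_i, a_{i+1} = floor((a_0 + m_{i+1})/d_{i+1}):
  m_1 = 1*5 - 0 = 5, d_1 = (34 - 5^2)/1 = 9/1 = 9, a_1 = floor((5 + 5)/9) = 1.
  m_2 = 9*1 - 5 = 4, d_2 = (34 - 4^2)/9 = 18/9 = 2, a_2 = floor((5 + 4)/2) = 4.
  m_3 = 2*4 - 4 = 4, d_3 = (34 - 4^2)/2 = 18/2 = 9, a_3 = floor((5 + 4)/9) = 1.
  m_4 = 9*1 - 4 = 5, d_4 = (34 - 5^2)/9 = 9/9 = 1, a_4 = floor((5 + 5)/1) = 10.
  m_5 = 1*10 - 5 = 5, d_5 = (34 - 5^2)/1 = 9/1 = 9: (m_5, d_5) = (m_1, d_1) = (5, 9), so from here the quotients repeat a_1, ..., a_4; the period length is 4.
So sqrt(34) = [5; (1, 4, 1, 10)] with period length k = 4.
k is even, so the fundamental solution of x^2 - 34y^2 = 1 is (p_{k-1}, q_{k-1}) = (p_3, q_3); compute convergents through index 3.
Convergents (p_i = a_i*p_{i-1} + p_{i-2}, q_i = a_i*q_{i-1} + q_{i-2} with p_{-2}=0, p_{-1}=1, q_{-2}=1, q_{-1}=0):
  i=0: a_0=5, p_0 = 5*1 + 0 = 5, q_0 = 5*0 + 1 = 1.
  i=1: a_1=1, p_1 = 1*5 + 1 = 6, q_1 = 1*1 + 0 = 1.
  i=2: a_2=4, p_2 = 4*6 + 5 = 29, q_2 = 4*1 + 1 = 5.
  i=3: a_3=1, p_3 = 1*29 + 6 = 35, q_3 = 1*5 + 1 = 6.
Check: 35^2 - 34*6^2 = 1225 - 1224 = 1, so (x, y) = (35, 6) solves the equation, and by the theorem it is the least positive solution.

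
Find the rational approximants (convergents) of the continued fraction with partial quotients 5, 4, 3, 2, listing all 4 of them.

5/1, 21/4, 68/13, 157/30

Using the convergent recurrence p_i = a_i*p_{i-1} + p_{i-2}, q_i = a_i*q_{i-1} + q_{i-2} with p_{-2}=0, p_{-1}=1, q_{-2}=1, q_{-1}=0:
  i=0: a_0=5, p_0 = 5*1 + 0 = 5, q_0 = 5*0 + 1 = 1.
  i=1: a_1=4, p_1 = 4*5 + 1 = 21, q_1 = 4*1 + 0 = 4.
  i=2: a_2=3, p_2 = 3*21 + 5 = 68, q_2 = 3*4 + 1 = 13.
  i=3: a_3=2, p_3 = 2*68 + 21 = 157, q_3 = 2*13 + 4 = 30.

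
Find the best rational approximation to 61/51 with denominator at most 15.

Expand x = 61/51 as a continued fraction with the Euclidean algorithm:
  61 = 1*51 + 10, so a_0 = 1.
  51 = 5*10 + 1, so a_1 = 5.
  10 = 10*1 + 0, so a_2 = 10.
so x = [1; 5, 10].
Convergents (p_i = a_i*p_{i-1} + p_{i-2}, q_i = a_i*q_{i-1} + q_{i-2} with p_{-2}=0, p_{-1}=1, q_{-2}=1, q_{-1}=0), until the denominator exceeds 15:
  i=0: a_0=1, p_0 = 1*1 + 0 = 1, q_0 = 1*0 + 1 = 1.
  i=1: a_1=5, p_1 = 5*1 + 1 = 6, q_1 = 5*1 + 0 = 5.
  i=2: a_2=10, p_2 = 10*6 + 1 = 61, q_2 = 10*5 + 1 = 51.
q_2 = 51 > 15, so the last convergent with denominator <= 15 is p_1/q_1 = 6/5.
The closest fraction with denominator <= 15 is either p_1/q_1 or the intermediate fraction (k*p_1 + p_0)/(k*q_1 + q_0) with the largest k >= 1 whose denominator stays <= 15; these approach x as k grows, and every other convergent or intermediate fraction in range is farther away.
Largest k: floor((15 - q_0)/q_1) = floor((15 - 1)/5) = 2.
That gives (2*6 + 1)/(2*5 + 1) = 13/11.
Compare the errors: |x - 6/5| = |61*5 - 6*51|/(51*5) = 1/255, and |x - 13/11| = |61*11 - 13*51|/(51*11) = 8/561.
Cross-multiplying, 1*561 = 561 < 2040 = 8*255, so 1/255 is smaller: the convergent 6/5 is closer to x than 13/11.

6/5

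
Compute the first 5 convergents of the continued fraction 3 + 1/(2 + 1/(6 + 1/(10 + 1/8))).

Using the convergent recurrence p_i = a_i*p_{i-1} + p_{i-2}, q_i = a_i*q_{i-1} + q_{i-2} with p_{-2}=0, p_{-1}=1, q_{-2}=1, q_{-1}=0:
  i=0: a_0=3, p_0 = 3*1 + 0 = 3, q_0 = 3*0 + 1 = 1.
  i=1: a_1=2, p_1 = 2*3 + 1 = 7, q_1 = 2*1 + 0 = 2.
  i=2: a_2=6, p_2 = 6*7 + 3 = 45, q_2 = 6*2 + 1 = 13.
  i=3: a_3=10, p_3 = 10*45 + 7 = 457, q_3 = 10*13 + 2 = 132.
  i=4: a_4=8, p_4 = 8*457 + 45 = 3701, q_4 = 8*132 + 13 = 1069.

3/1, 7/2, 45/13, 457/132, 3701/1069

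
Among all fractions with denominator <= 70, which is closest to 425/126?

Expand x = 425/126 as a continued fraction with the Euclidean algorithm:
  425 = 3*126 + 47, so a_0 = 3.
  126 = 2*47 + 32, so a_1 = 2.
  47 = 1*32 + 15, so a_2 = 1.
  32 = 2*15 + 2, so a_3 = 2.
  15 = 7*2 + 1, so a_4 = 7.
  2 = 2*1 + 0, so a_5 = 2.
so x = [3; 2, 1, 2, 7, 2].
Convergents (p_i = a_i*p_{i-1} + p_{i-2}, q_i = a_i*q_{i-1} + q_{i-2} with p_{-2}=0, p_{-1}=1, q_{-2}=1, q_{-1}=0), until the denominator exceeds 70:
  i=0: a_0=3, p_0 = 3*1 + 0 = 3, q_0 = 3*0 + 1 = 1.
  i=1: a_1=2, p_1 = 2*3 + 1 = 7, q_1 = 2*1 + 0 = 2.
  i=2: a_2=1, p_2 = 1*7 + 3 = 10, q_2 = 1*2 + 1 = 3.
  i=3: a_3=2, p_3 = 2*10 + 7 = 27, q_3 = 2*3 + 2 = 8.
  i=4: a_4=7, p_4 = 7*27 + 10 = 199, q_4 = 7*8 + 3 = 59.
  i=5: a_5=2, p_5 = 2*199 + 27 = 425, q_5 = 2*59 + 8 = 126.
q_5 = 126 > 70, so the last convergent with denominator <= 70 is p_4/q_4 = 199/59.
The closest fraction with denominator <= 70 is either p_4/q_4 or the intermediate fraction (k*p_4 + p_3)/(k*q_4 + q_3) with the largest k >= 1 whose denominator stays <= 70; these approach x as k grows, and every other convergent or intermediate fraction in range is farther away.
Largest k: floor((70 - q_3)/q_4) = floor((70 - 8)/59) = 1.
That gives (1*199 + 27)/(1*59 + 8) = 226/67.
Compare the errors: |x - 199/59| = |425*59 - 199*126|/(126*59) = 1/7434, and |x - 226/67| = |425*67 - 226*126|/(126*67) = 1/8442.
Cross-multiplying, 1*7434 = 7434 < 8442 = 1*8442, so 1/8442 is smaller: the intermediate fraction 226/67 is closer to x than 199/59.

226/67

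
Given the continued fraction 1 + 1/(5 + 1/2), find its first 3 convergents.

1/1, 6/5, 13/11

Using the convergent recurrence p_i = a_i*p_{i-1} + p_{i-2}, q_i = a_i*q_{i-1} + q_{i-2} with p_{-2}=0, p_{-1}=1, q_{-2}=1, q_{-1}=0:
  i=0: a_0=1, p_0 = 1*1 + 0 = 1, q_0 = 1*0 + 1 = 1.
  i=1: a_1=5, p_1 = 5*1 + 1 = 6, q_1 = 5*1 + 0 = 5.
  i=2: a_2=2, p_2 = 2*6 + 1 = 13, q_2 = 2*5 + 1 = 11.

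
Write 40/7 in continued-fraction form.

[5; 1, 2, 2]

Run the Euclidean algorithm on 40 and 7; the successive quotients are the partial quotients a_0, a_1, ... (each step inverts the fractional part left over by the previous one):
  40 = 5*7 + 5, so a_0 = 5.
  7 = 1*5 + 2, so a_1 = 1.
  5 = 2*2 + 1, so a_2 = 2.
  2 = 2*1 + 0, so a_3 = 2.
The remainder reaches 0 after 4 divisions, so the expansion has 4 partial quotients, read off in order.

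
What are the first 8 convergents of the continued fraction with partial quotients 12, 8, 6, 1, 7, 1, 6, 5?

Using the convergent recurrence p_i = a_i*p_{i-1} + p_{i-2}, q_i = a_i*q_{i-1} + q_{i-2} with p_{-2}=0, p_{-1}=1, q_{-2}=1, q_{-1}=0:
  i=0: a_0=12, p_0 = 12*1 + 0 = 12, q_0 = 12*0 + 1 = 1.
  i=1: a_1=8, p_1 = 8*12 + 1 = 97, q_1 = 8*1 + 0 = 8.
  i=2: a_2=6, p_2 = 6*97 + 12 = 594, q_2 = 6*8 + 1 = 49.
  i=3: a_3=1, p_3 = 1*594 + 97 = 691, q_3 = 1*49 + 8 = 57.
  i=4: a_4=7, p_4 = 7*691 + 594 = 5431, q_4 = 7*57 + 49 = 448.
  i=5: a_5=1, p_5 = 1*5431 + 691 = 6122, q_5 = 1*448 + 57 = 505.
  i=6: a_6=6, p_6 = 6*6122 + 5431 = 42163, q_6 = 6*505 + 448 = 3478.
  i=7: a_7=5, p_7 = 5*42163 + 6122 = 216937, q_7 = 5*3478 + 505 = 17895.

12/1, 97/8, 594/49, 691/57, 5431/448, 6122/505, 42163/3478, 216937/17895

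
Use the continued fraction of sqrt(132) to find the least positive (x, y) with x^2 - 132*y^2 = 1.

First expand sqrt(132) as a continued fraction. With x_i = (sqrt(132) + m_i)/d_i and (m_0, d_0) = (0, 1): a_0 = floor(sqrt(132)) = 11, since 11^2 = 121 <= 132 < 144 = 12^2.
Iterate m_{i+1} = d_i*a_i - m_i, d_{i+1} = (132 - m_{i+1}^2)/d_i, a_{i+1} = floor((a_0 + m_{i+1})/d_{i+1}):
  m_1 = 1*11 - 0 = 11, d_1 = (132 - 11^2)/1 = 11/1 = 11, a_1 = floor((11 + 11)/11) = 2.
  m_2 = 11*2 - 11 = 11, d_2 = (132 - 11^2)/11 = 11/11 = 1, a_2 = floor((11 + 11)/1) = 22.
  m_3 = 1*22 - 11 = 11, d_3 = (132 - 11^2)/1 = 11/1 = 11: (m_3, d_3) = (m_1, d_1) = (11, 11), so from here the quotients repeat a_1, a_2; the period length is 2.
So sqrt(132) = [11; (2, 22)] with period length k = 2.
k is even, so the fundamental solution of x^2 - 132y^2 = 1 is (p_{k-1}, q_{k-1}) = (p_1, q_1); compute convergents through index 1.
Convergents (p_i = a_i*p_{i-1} + p_{i-2}, q_i = a_i*q_{i-1} + q_{i-2} with p_{-2}=0, p_{-1}=1, q_{-2}=1, q_{-1}=0):
  i=0: a_0=11, p_0 = 11*1 + 0 = 11, q_0 = 11*0 + 1 = 1.
  i=1: a_1=2, p_1 = 2*11 + 1 = 23, q_1 = 2*1 + 0 = 2.
Check: 23^2 - 132*2^2 = 529 - 528 = 1, so (x, y) = (23, 2) solves the equation, and by the theorem it is the least positive solution.

(x, y) = (23, 2)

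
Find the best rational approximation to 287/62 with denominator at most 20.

88/19

Expand x = 287/62 as a continued fraction with the Euclidean algorithm:
  287 = 4*62 + 39, so a_0 = 4.
  62 = 1*39 + 23, so a_1 = 1.
  39 = 1*23 + 16, so a_2 = 1.
  23 = 1*16 + 7, so a_3 = 1.
  16 = 2*7 + 2, so a_4 = 2.
  7 = 3*2 + 1, so a_5 = 3.
  2 = 2*1 + 0, so a_6 = 2.
so x = [4; 1, 1, 1, 2, 3, 2].
Convergents (p_i = a_i*p_{i-1} + p_{i-2}, q_i = a_i*q_{i-1} + q_{i-2} with p_{-2}=0, p_{-1}=1, q_{-2}=1, q_{-1}=0), until the denominator exceeds 20:
  i=0: a_0=4, p_0 = 4*1 + 0 = 4, q_0 = 4*0 + 1 = 1.
  i=1: a_1=1, p_1 = 1*4 + 1 = 5, q_1 = 1*1 + 0 = 1.
  i=2: a_2=1, p_2 = 1*5 + 4 = 9, q_2 = 1*1 + 1 = 2.
  i=3: a_3=1, p_3 = 1*9 + 5 = 14, q_3 = 1*2 + 1 = 3.
  i=4: a_4=2, p_4 = 2*14 + 9 = 37, q_4 = 2*3 + 2 = 8.
  i=5: a_5=3, p_5 = 3*37 + 14 = 125, q_5 = 3*8 + 3 = 27.
q_5 = 27 > 20, so the last convergent with denominator <= 20 is p_4/q_4 = 37/8.
The closest fraction with denominator <= 20 is either p_4/q_4 or the intermediate fraction (k*p_4 + p_3)/(k*q_4 + q_3) with the largest k >= 1 whose denominator stays <= 20; these approach x as k grows, and every other convergent or intermediate fraction in range is farther away.
Largest k: floor((20 - q_3)/q_4) = floor((20 - 3)/8) = 2.
That gives (2*37 + 14)/(2*8 + 3) = 88/19.
Compare the errors: |x - 37/8| = |287*8 - 37*62|/(62*8) = 2/496, and |x - 88/19| = |287*19 - 88*62|/(62*19) = 3/1178.
Cross-multiplying, 3*496 = 1488 < 2356 = 2*1178, so 3/1178 is smaller: the intermediate fraction 88/19 is closer to x than 37/8.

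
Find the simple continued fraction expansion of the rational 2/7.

[0; 3, 2]

Run the Euclidean algorithm on 2 and 7; the successive quotients are the partial quotients a_0, a_1, ... (each step inverts the fractional part left over by the previous one):
  2 = 0*7 + 2, so a_0 = 0.
  7 = 3*2 + 1, so a_1 = 3.
  2 = 2*1 + 0, so a_2 = 2.
The remainder reaches 0 after 3 divisions, so the expansion has 3 partial quotients, read off in order.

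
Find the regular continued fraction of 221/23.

Run the Euclidean algorithm on 221 and 23; the successive quotients are the partial quotients a_0, a_1, ... (each step inverts the fractional part left over by the previous one):
  221 = 9*23 + 14, so a_0 = 9.
  23 = 1*14 + 9, so a_1 = 1.
  14 = 1*9 + 5, so a_2 = 1.
  9 = 1*5 + 4, so a_3 = 1.
  5 = 1*4 + 1, so a_4 = 1.
  4 = 4*1 + 0, so a_5 = 4.
The remainder reaches 0 after 6 divisions, so the expansion has 6 partial quotients, read off in order.

[9; 1, 1, 1, 1, 4]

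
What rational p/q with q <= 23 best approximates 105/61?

Expand x = 105/61 as a continued fraction with the Euclidean algorithm:
  105 = 1*61 + 44, so a_0 = 1.
  61 = 1*44 + 17, so a_1 = 1.
  44 = 2*17 + 10, so a_2 = 2.
  17 = 1*10 + 7, so a_3 = 1.
  10 = 1*7 + 3, so a_4 = 1.
  7 = 2*3 + 1, so a_5 = 2.
  3 = 3*1 + 0, so a_6 = 3.
so x = [1; 1, 2, 1, 1, 2, 3].
Convergents (p_i = a_i*p_{i-1} + p_{i-2}, q_i = a_i*q_{i-1} + q_{i-2} with p_{-2}=0, p_{-1}=1, q_{-2}=1, q_{-1}=0), until the denominator exceeds 23:
  i=0: a_0=1, p_0 = 1*1 + 0 = 1, q_0 = 1*0 + 1 = 1.
  i=1: a_1=1, p_1 = 1*1 + 1 = 2, q_1 = 1*1 + 0 = 1.
  i=2: a_2=2, p_2 = 2*2 + 1 = 5, q_2 = 2*1 + 1 = 3.
  i=3: a_3=1, p_3 = 1*5 + 2 = 7, q_3 = 1*3 + 1 = 4.
  i=4: a_4=1, p_4 = 1*7 + 5 = 12, q_4 = 1*4 + 3 = 7.
  i=5: a_5=2, p_5 = 2*12 + 7 = 31, q_5 = 2*7 + 4 = 18.
  i=6: a_6=3, p_6 = 3*31 + 12 = 105, q_6 = 3*18 + 7 = 61.
q_6 = 61 > 23, so the last convergent with denominator <= 23 is p_5/q_5 = 31/18.
The closest fraction with denominator <= 23 is either p_5/q_5 or the intermediate fraction (k*p_5 + p_4)/(k*q_5 + q_4) with the largest k >= 1 whose denominator stays <= 23; these approach x as k grows, and every other convergent or intermediate fraction in range is farther away.
Largest k: floor((23 - q_4)/q_5) = floor((23 - 7)/18) = 0.
Since k = 0, no intermediate fraction beyond p_5/q_5 has denominator <= 23, so the convergent 31/18 is the closest (its error is |105*18 - 31*61|/(61*18) = 1/1098).

31/18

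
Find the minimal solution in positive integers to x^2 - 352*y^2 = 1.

First expand sqrt(352) as a continued fraction. With x_i = (sqrt(352) + m_i)/d_i and (m_0, d_0) = (0, 1): a_0 = floor(sqrt(352)) = 18, since 18^2 = 324 <= 352 < 361 = 19^2.
Iterate m_{i+1} = d_i*a_i - m_i, d_{i+1} = (352 - m_{i+1}^2)/d_i, a_{i+1} = floor((a_0 + m_{i+1})/d_{i+1}):
  m_1 = 1*18 - 0 = 18, d_1 = (352 - 18^2)/1 = 28/1 = 28, a_1 = floor((18 + 18)/28) = 1.
  m_2 = 28*1 - 18 = 10, d_2 = (352 - 10^2)/28 = 252/28 = 9, a_2 = floor((18 + 10)/9) = 3.
  m_3 = 9*3 - 10 = 17, d_3 = (352 - 17^2)/9 = 63/9 = 7, a_3 = floor((18 + 17)/7) = 5.
  m_4 = 7*5 - 17 = 18, d_4 = (352 - 18^2)/7 = 28/7 = 4, a_4 = floor((18 + 18)/4) = 9.
  m_5 = 4*9 - 18 = 18, d_5 = (352 - 18^2)/4 = 28/4 = 7, a_5 = floor((18 + 18)/7) = 5.
  m_6 = 7*5 - 18 = 17, d_6 = (352 - 17^2)/7 = 63/7 = 9, a_6 = floor((18 + 17)/9) = 3.
  m_7 = 9*3 - 17 = 10, d_7 = (352 - 10^2)/9 = 252/9 = 28, a_7 = floor((18 + 10)/28) = 1.
  m_8 = 28*1 - 10 = 18, d_8 = (352 - 18^2)/28 = 28/28 = 1, a_8 = floor((18 + 18)/1) = 36.
  m_9 = 1*36 - 18 = 18, d_9 = (352 - 18^2)/1 = 28/1 = 28: (m_9, d_9) = (m_1, d_1) = (18, 28), so from here the quotients repeat a_1, ..., a_8; the period length is 8.
So sqrt(352) = [18; (1, 3, 5, 9, 5, 3, 1, 36)] with period length k = 8.
k is even, so the fundamental solution of x^2 - 352y^2 = 1 is (p_{k-1}, q_{k-1}) = (p_7, q_7); compute convergents through index 7.
Convergents (p_i = a_i*p_{i-1} + p_{i-2}, q_i = a_i*q_{i-1} + q_{i-2} with p_{-2}=0, p_{-1}=1, q_{-2}=1, q_{-1}=0):
  i=0: a_0=18, p_0 = 18*1 + 0 = 18, q_0 = 18*0 + 1 = 1.
  i=1: a_1=1, p_1 = 1*18 + 1 = 19, q_1 = 1*1 + 0 = 1.
  i=2: a_2=3, p_2 = 3*19 + 18 = 75, q_2 = 3*1 + 1 = 4.
  i=3: a_3=5, p_3 = 5*75 + 19 = 394, q_3 = 5*4 + 1 = 21.
  i=4: a_4=9, p_4 = 9*394 + 75 = 3621, q_4 = 9*21 + 4 = 193.
  i=5: a_5=5, p_5 = 5*3621 + 394 = 18499, q_5 = 5*193 + 21 = 986.
  i=6: a_6=3, p_6 = 3*18499 + 3621 = 59118, q_6 = 3*986 + 193 = 3151.
  i=7: a_7=1, p_7 = 1*59118 + 18499 = 77617, q_7 = 1*3151 + 986 = 4137.
Check: 77617^2 - 352*4137^2 = 6024398689 - 6024398688 = 1, so (x, y) = (77617, 4137) solves the equation, and by the theorem it is the least positive solution.

(x, y) = (77617, 4137)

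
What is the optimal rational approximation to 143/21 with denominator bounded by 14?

Expand x = 143/21 as a continued fraction with the Euclidean algorithm:
  143 = 6*21 + 17, so a_0 = 6.
  21 = 1*17 + 4, so a_1 = 1.
  17 = 4*4 + 1, so a_2 = 4.
  4 = 4*1 + 0, so a_3 = 4.
so x = [6; 1, 4, 4].
Convergents (p_i = a_i*p_{i-1} + p_{i-2}, q_i = a_i*q_{i-1} + q_{i-2} with p_{-2}=0, p_{-1}=1, q_{-2}=1, q_{-1}=0), until the denominator exceeds 14:
  i=0: a_0=6, p_0 = 6*1 + 0 = 6, q_0 = 6*0 + 1 = 1.
  i=1: a_1=1, p_1 = 1*6 + 1 = 7, q_1 = 1*1 + 0 = 1.
  i=2: a_2=4, p_2 = 4*7 + 6 = 34, q_2 = 4*1 + 1 = 5.
  i=3: a_3=4, p_3 = 4*34 + 7 = 143, q_3 = 4*5 + 1 = 21.
q_3 = 21 > 14, so the last convergent with denominator <= 14 is p_2/q_2 = 34/5.
The closest fraction with denominator <= 14 is either p_2/q_2 or the intermediate fraction (k*p_2 + p_1)/(k*q_2 + q_1) with the largest k >= 1 whose denominator stays <= 14; these approach x as k grows, and every other convergent or intermediate fraction in range is farther away.
Largest k: floor((14 - q_1)/q_2) = floor((14 - 1)/5) = 2.
That gives (2*34 + 7)/(2*5 + 1) = 75/11.
Compare the errors: |x - 34/5| = |143*5 - 34*21|/(21*5) = 1/105, and |x - 75/11| = |143*11 - 75*21|/(21*11) = 2/231.
Cross-multiplying, 2*105 = 210 < 231 = 1*231, so 2/231 is smaller: the intermediate fraction 75/11 is closer to x than 34/5.

75/11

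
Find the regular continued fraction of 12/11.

[1; 11]

Run the Euclidean algorithm on 12 and 11; the successive quotients are the partial quotients a_0, a_1, ... (each step inverts the fractional part left over by the previous one):
  12 = 1*11 + 1, so a_0 = 1.
  11 = 11*1 + 0, so a_1 = 11.
The remainder reaches 0 after 2 divisions, so the expansion has 2 partial quotients, read off in order.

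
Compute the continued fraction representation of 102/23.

[4; 2, 3, 3]

Run the Euclidean algorithm on 102 and 23; the successive quotients are the partial quotients a_0, a_1, ... (each step inverts the fractional part left over by the previous one):
  102 = 4*23 + 10, so a_0 = 4.
  23 = 2*10 + 3, so a_1 = 2.
  10 = 3*3 + 1, so a_2 = 3.
  3 = 3*1 + 0, so a_3 = 3.
The remainder reaches 0 after 4 divisions, so the expansion has 4 partial quotients, read off in order.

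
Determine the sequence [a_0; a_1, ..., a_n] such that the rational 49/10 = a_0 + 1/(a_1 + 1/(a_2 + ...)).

[4; 1, 9]

Run the Euclidean algorithm on 49 and 10; the successive quotients are the partial quotients a_0, a_1, ... (each step inverts the fractional part left over by the previous one):
  49 = 4*10 + 9, so a_0 = 4.
  10 = 1*9 + 1, so a_1 = 1.
  9 = 9*1 + 0, so a_2 = 9.
The remainder reaches 0 after 3 divisions, so the expansion has 3 partial quotients, read off in order.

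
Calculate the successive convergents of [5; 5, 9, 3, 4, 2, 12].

5/1, 26/5, 239/46, 743/143, 3211/618, 7165/1379, 89191/17166

Using the convergent recurrence p_i = a_i*p_{i-1} + p_{i-2}, q_i = a_i*q_{i-1} + q_{i-2} with p_{-2}=0, p_{-1}=1, q_{-2}=1, q_{-1}=0:
  i=0: a_0=5, p_0 = 5*1 + 0 = 5, q_0 = 5*0 + 1 = 1.
  i=1: a_1=5, p_1 = 5*5 + 1 = 26, q_1 = 5*1 + 0 = 5.
  i=2: a_2=9, p_2 = 9*26 + 5 = 239, q_2 = 9*5 + 1 = 46.
  i=3: a_3=3, p_3 = 3*239 + 26 = 743, q_3 = 3*46 + 5 = 143.
  i=4: a_4=4, p_4 = 4*743 + 239 = 3211, q_4 = 4*143 + 46 = 618.
  i=5: a_5=2, p_5 = 2*3211 + 743 = 7165, q_5 = 2*618 + 143 = 1379.
  i=6: a_6=12, p_6 = 12*7165 + 3211 = 89191, q_6 = 12*1379 + 618 = 17166.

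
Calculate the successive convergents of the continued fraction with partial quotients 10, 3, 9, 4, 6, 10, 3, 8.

Using the convergent recurrence p_i = a_i*p_{i-1} + p_{i-2}, q_i = a_i*q_{i-1} + q_{i-2} with p_{-2}=0, p_{-1}=1, q_{-2}=1, q_{-1}=0:
  i=0: a_0=10, p_0 = 10*1 + 0 = 10, q_0 = 10*0 + 1 = 1.
  i=1: a_1=3, p_1 = 3*10 + 1 = 31, q_1 = 3*1 + 0 = 3.
  i=2: a_2=9, p_2 = 9*31 + 10 = 289, q_2 = 9*3 + 1 = 28.
  i=3: a_3=4, p_3 = 4*289 + 31 = 1187, q_3 = 4*28 + 3 = 115.
  i=4: a_4=6, p_4 = 6*1187 + 289 = 7411, q_4 = 6*115 + 28 = 718.
  i=5: a_5=10, p_5 = 10*7411 + 1187 = 75297, q_5 = 10*718 + 115 = 7295.
  i=6: a_6=3, p_6 = 3*75297 + 7411 = 233302, q_6 = 3*7295 + 718 = 22603.
  i=7: a_7=8, p_7 = 8*233302 + 75297 = 1941713, q_7 = 8*22603 + 7295 = 188119.

10/1, 31/3, 289/28, 1187/115, 7411/718, 75297/7295, 233302/22603, 1941713/188119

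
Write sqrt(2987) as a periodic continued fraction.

Write x_i = (sqrt(2987) + m_i)/d_i with (m_0, d_0) = (0, 1). a_0 = floor(sqrt(2987)) = 54, since 54^2 = 2916 <= 2987 < 3025 = 55^2.
Iterate m_{i+1} = d_i*a_i - m_i, d_{i+1} = (2987 - m_{i+1}^2)/d_i, a_{i+1} = floor((a_0 + m_{i+1})/d_{i+1}):
  m_1 = 1*54 - 0 = 54, d_1 = (2987 - 54^2)/1 = 71/1 = 71, a_1 = floor((54 + 54)/71) = 1.
  m_2 = 71*1 - 54 = 17, d_2 = (2987 - 17^2)/71 = 2698/71 = 38, a_2 = floor((54 + 17)/38) = 1.
  m_3 = 38*1 - 17 = 21, d_3 = (2987 - 21^2)/38 = 2546/38 = 67, a_3 = floor((54 + 21)/67) = 1.
  m_4 = 67*1 - 21 = 46, d_4 = (2987 - 46^2)/67 = 871/67 = 13, a_4 = floor((54 + 46)/13) = 7.
  m_5 = 13*7 - 46 = 45, d_5 = (2987 - 45^2)/13 = 962/13 = 74, a_5 = floor((54 + 45)/74) = 1.
  m_6 = 74*1 - 45 = 29, d_6 = (2987 - 29^2)/74 = 2146/74 = 29, a_6 = floor((54 + 29)/29) = 2.
  m_7 = 29*2 - 29 = 29, d_7 = (2987 - 29^2)/29 = 2146/29 = 74, a_7 = floor((54 + 29)/74) = 1.
  m_8 = 74*1 - 29 = 45, d_8 = (2987 - 45^2)/74 = 962/74 = 13, a_8 = floor((54 + 45)/13) = 7.
  m_9 = 13*7 - 45 = 46, d_9 = (2987 - 46^2)/13 = 871/13 = 67, a_9 = floor((54 + 46)/67) = 1.
  m_10 = 67*1 - 46 = 21, d_10 = (2987 - 21^2)/67 = 2546/67 = 38, a_10 = floor((54 + 21)/38) = 1.
  m_11 = 38*1 - 21 = 17, d_11 = (2987 - 17^2)/38 = 2698/38 = 71, a_11 = floor((54 + 17)/71) = 1.
  m_12 = 71*1 - 17 = 54, d_12 = (2987 - 54^2)/71 = 71/71 = 1, a_12 = floor((54 + 54)/1) = 108.
  m_13 = 1*108 - 54 = 54, d_13 = (2987 - 54^2)/1 = 71/1 = 71: (m_13, d_13) = (m_1, d_1) = (54, 71), so from here the quotients repeat a_1, ..., a_12; the period length is 12.
Hence the expansion of sqrt(2987) is a_0 = 54 followed by the repeating block 1, 1, 1, 7, 1, 2, 1, 7, 1, 1, 1, 108 (period 12).

[54; (1, 1, 1, 7, 1, 2, 1, 7, 1, 1, 1, 108)]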